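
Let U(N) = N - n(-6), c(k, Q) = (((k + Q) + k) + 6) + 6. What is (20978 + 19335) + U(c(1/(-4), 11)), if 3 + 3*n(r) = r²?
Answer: 80649/2 ≈ 40325.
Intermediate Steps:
n(r) = -1 + r²/3
c(k, Q) = 12 + Q + 2*k (c(k, Q) = (((Q + k) + k) + 6) + 6 = ((Q + 2*k) + 6) + 6 = (6 + Q + 2*k) + 6 = 12 + Q + 2*k)
U(N) = -11 + N (U(N) = N - (-1 + (⅓)*(-6)²) = N - (-1 + (⅓)*36) = N - (-1 + 12) = N - 1*11 = N - 11 = -11 + N)
(20978 + 19335) + U(c(1/(-4), 11)) = (20978 + 19335) + (-11 + (12 + 11 + 2/(-4))) = 40313 + (-11 + (12 + 11 + 2*(-¼))) = 40313 + (-11 + (12 + 11 - ½)) = 40313 + (-11 + 45/2) = 40313 + 23/2 = 80649/2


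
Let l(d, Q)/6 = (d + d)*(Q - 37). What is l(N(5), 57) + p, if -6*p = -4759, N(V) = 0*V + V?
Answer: 11959/6 ≈ 1993.2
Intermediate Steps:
N(V) = V (N(V) = 0 + V = V)
l(d, Q) = 12*d*(-37 + Q) (l(d, Q) = 6*((d + d)*(Q - 37)) = 6*((2*d)*(-37 + Q)) = 6*(2*d*(-37 + Q)) = 12*d*(-37 + Q))
p = 4759/6 (p = -⅙*(-4759) = 4759/6 ≈ 793.17)
l(N(5), 57) + p = 12*5*(-37 + 57) + 4759/6 = 12*5*20 + 4759/6 = 1200 + 4759/6 = 11959/6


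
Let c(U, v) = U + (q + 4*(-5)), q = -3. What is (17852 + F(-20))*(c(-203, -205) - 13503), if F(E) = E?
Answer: -244815528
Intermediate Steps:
c(U, v) = -23 + U (c(U, v) = U + (-3 + 4*(-5)) = U + (-3 - 20) = U - 23 = -23 + U)
(17852 + F(-20))*(c(-203, -205) - 13503) = (17852 - 20)*((-23 - 203) - 13503) = 17832*(-226 - 13503) = 17832*(-13729) = -244815528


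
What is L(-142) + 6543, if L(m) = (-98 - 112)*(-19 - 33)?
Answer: 17463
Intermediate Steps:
L(m) = 10920 (L(m) = -210*(-52) = 10920)
L(-142) + 6543 = 10920 + 6543 = 17463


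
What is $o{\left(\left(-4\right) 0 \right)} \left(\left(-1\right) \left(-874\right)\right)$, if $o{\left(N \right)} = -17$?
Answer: $-14858$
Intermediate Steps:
$o{\left(\left(-4\right) 0 \right)} \left(\left(-1\right) \left(-874\right)\right) = - 17 \left(\left(-1\right) \left(-874\right)\right) = \left(-17\right) 874 = -14858$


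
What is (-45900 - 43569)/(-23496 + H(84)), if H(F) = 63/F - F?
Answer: 119292/31439 ≈ 3.7944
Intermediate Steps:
H(F) = -F + 63/F
(-45900 - 43569)/(-23496 + H(84)) = (-45900 - 43569)/(-23496 + (-1*84 + 63/84)) = -89469/(-23496 + (-84 + 63*(1/84))) = -89469/(-23496 + (-84 + ¾)) = -89469/(-23496 - 333/4) = -89469/(-94317/4) = -89469*(-4/94317) = 119292/31439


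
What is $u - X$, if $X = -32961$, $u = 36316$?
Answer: $69277$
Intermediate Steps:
$u - X = 36316 - -32961 = 36316 + 32961 = 69277$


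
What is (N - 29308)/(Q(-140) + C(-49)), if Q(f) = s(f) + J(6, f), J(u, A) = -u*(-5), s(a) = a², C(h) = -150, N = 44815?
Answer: 15507/19480 ≈ 0.79605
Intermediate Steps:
J(u, A) = 5*u
Q(f) = 30 + f² (Q(f) = f² + 5*6 = f² + 30 = 30 + f²)
(N - 29308)/(Q(-140) + C(-49)) = (44815 - 29308)/((30 + (-140)²) - 150) = 15507/((30 + 19600) - 150) = 15507/(19630 - 150) = 15507/19480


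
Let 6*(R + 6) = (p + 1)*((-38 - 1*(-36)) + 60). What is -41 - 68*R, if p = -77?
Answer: 150973/3 ≈ 50324.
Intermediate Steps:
R = -2222/3 (R = -6 + ((-77 + 1)*((-38 - 1*(-36)) + 60))/6 = -6 + (-76*((-38 + 36) + 60))/6 = -6 + (-76*(-2 + 60))/6 = -6 + (-76*58)/6 = -6 + (⅙)*(-4408) = -6 - 2204/3 = -2222/3 ≈ -740.67)
-41 - 68*R = -41 - 68*(-2222/3) = -41 + 151096/3 = 150973/3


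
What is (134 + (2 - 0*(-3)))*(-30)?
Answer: -4080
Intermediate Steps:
(134 + (2 - 0*(-3)))*(-30) = (134 + (2 - 4*0))*(-30) = (134 + (2 + 0))*(-30) = (134 + 2)*(-30) = 136*(-30) = -4080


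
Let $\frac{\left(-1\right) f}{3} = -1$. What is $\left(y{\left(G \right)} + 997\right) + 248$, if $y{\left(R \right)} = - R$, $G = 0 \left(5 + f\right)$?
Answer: $1245$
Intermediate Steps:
$f = 3$ ($f = \left(-3\right) \left(-1\right) = 3$)
$G = 0$ ($G = 0 \left(5 + 3\right) = 0 \cdot 8 = 0$)
$\left(y{\left(G \right)} + 997\right) + 248 = \left(\left(-1\right) 0 + 997\right) + 248 = \left(0 + 997\right) + 248 = 997 + 248 = 1245$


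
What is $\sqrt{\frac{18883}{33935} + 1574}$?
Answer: $\frac{\sqrt{1813234364755}}{33935} \approx 39.681$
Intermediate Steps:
$\sqrt{\frac{18883}{33935} + 1574} = \sqrt{\frac{53432573}{33935}} = \frac{\sqrt{1813234364755}}{33935}$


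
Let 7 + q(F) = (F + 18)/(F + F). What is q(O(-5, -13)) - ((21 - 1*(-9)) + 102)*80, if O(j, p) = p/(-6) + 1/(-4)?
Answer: -485843/46 ≈ -10562.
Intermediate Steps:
O(j, p) = -1/4 - p/6 (O(j, p) = p*(-1/6) + 1*(-1/4) = -p/6 - 1/4 = -1/4 - p/6)
q(F) = -7 + (18 + F)/(2*F) (q(F) = -7 + (F + 18)/(F + F) = -7 + (18 + F)/((2*F)) = -7 + (18 + F)*(1/(2*F)) = -7 + (18 + F)/(2*F))
q(O(-5, -13)) - ((21 - 1*(-9)) + 102)*80 = (-13/2 + 9/(-1/4 - 1/6*(-13))) - ((21 - 1*(-9)) + 102)*80 = (-13/2 + 9/(-1/4 + 13/6)) - ((21 + 9) + 102)*80 = (-13/2 + 9/(23/12)) - (30 + 102)*80 = (-13/2 + 9*(12/23)) - 132*80 = (-13/2 + 108/23) - 1*10560 = -83/46 - 10560 = -485843/46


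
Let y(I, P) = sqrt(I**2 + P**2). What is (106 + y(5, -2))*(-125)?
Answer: -13250 - 125*sqrt(29) ≈ -13923.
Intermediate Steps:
(106 + y(5, -2))*(-125) = (106 + sqrt(5**2 + (-2)**2))*(-125) = (106 + sqrt(25 + 4))*(-125) = (106 + sqrt(29))*(-125) = -13250 - 125*sqrt(29)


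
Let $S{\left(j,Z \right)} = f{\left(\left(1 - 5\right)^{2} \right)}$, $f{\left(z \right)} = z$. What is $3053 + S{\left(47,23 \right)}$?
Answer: $3069$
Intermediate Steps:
$S{\left(j,Z \right)} = 16$ ($S{\left(j,Z \right)} = \left(1 - 5\right)^{2} = \left(-4\right)^{2} = 16$)
$3053 + S{\left(47,23 \right)} = 3053 + 16 = 3069$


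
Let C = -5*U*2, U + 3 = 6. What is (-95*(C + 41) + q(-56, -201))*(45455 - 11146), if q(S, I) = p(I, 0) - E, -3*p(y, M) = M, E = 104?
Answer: -39421041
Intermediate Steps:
U = 3 (U = -3 + 6 = 3)
p(y, M) = -M/3
C = -30 (C = -5*3*2 = -15*2 = -30)
q(S, I) = -104 (q(S, I) = -1/3*0 - 1*104 = 0 - 104 = -104)
(-95*(C + 41) + q(-56, -201))*(45455 - 11146) = (-95*(-30 + 41) - 104)*(45455 - 11146) = (-95*11 - 104)*34309 = (-1045 - 104)*34309 = -1149*34309 = -39421041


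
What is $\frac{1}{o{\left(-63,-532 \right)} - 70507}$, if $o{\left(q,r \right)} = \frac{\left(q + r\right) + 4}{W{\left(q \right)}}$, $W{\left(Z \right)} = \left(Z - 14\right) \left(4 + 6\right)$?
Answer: $- \frac{770}{54289799} \approx -1.4183 \cdot 10^{-5}$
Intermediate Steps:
$W{\left(Z \right)} = -140 + 10 Z$ ($W{\left(Z \right)} = \left(-14 + Z\right) 10 = -140 + 10 Z$)
$o{\left(q,r \right)} = \frac{4 + q + r}{-140 + 10 q}$ ($o{\left(q,r \right)} = \frac{\left(q + r\right) + 4}{-140 + 10 q} = \frac{4 + q + r}{-140 + 10 q}$)
$\frac{1}{o{\left(-63,-532 \right)} - 70507} = \frac{1}{\frac{4 - 63 - 532}{10 \left(-14 - 63\right)} - 70507} = \frac{1}{\frac{1}{10} \frac{1}{-77} \left(-591\right) - 70507} = \frac{1}{\frac{1}{10} \left(- \frac{1}{77}\right) \left(-591\right) - 70507} = \frac{1}{\frac{591}{770} - 70507} = \frac{1}{- \frac{54289799}{770}} = - \frac{770}{54289799}$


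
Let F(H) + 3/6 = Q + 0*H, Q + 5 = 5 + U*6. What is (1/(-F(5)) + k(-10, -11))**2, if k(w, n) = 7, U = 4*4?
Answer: 1782225/36481 ≈ 48.854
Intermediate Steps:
U = 16
Q = 96 (Q = -5 + (5 + 16*6) = -5 + (5 + 96) = -5 + 101 = 96)
F(H) = 191/2 (F(H) = -1/2 + (96 + 0*H) = -1/2 + (96 + 0) = -1/2 + 96 = 191/2)
(1/(-F(5)) + k(-10, -11))**2 = (1/(-1*191/2) + 7)**2 = (1/(-191/2) + 7)**2 = (-2/191 + 7)**2 = (1335/191)**2 = 1782225/36481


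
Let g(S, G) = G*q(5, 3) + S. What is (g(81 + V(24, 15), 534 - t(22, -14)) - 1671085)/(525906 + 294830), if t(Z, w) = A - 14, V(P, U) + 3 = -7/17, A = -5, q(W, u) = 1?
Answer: -28397725/13952512 ≈ -2.0353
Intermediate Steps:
V(P, U) = -58/17 (V(P, U) = -3 - 7/17 = -58/17)
t(Z, w) = -19 (t(Z, w) = -5 - 14 = -19)
g(S, G) = G + S (g(S, G) = G*1 + S = G + S)
(g(81 + V(24, 15), 534 - t(22, -14)) - 1671085)/(525906 + 294830) = (((534 - 1*(-19)) + (81 - 58/17)) - 1671085)/(525906 + 294830) = (((534 + 19) + 1319/17) - 1671085)/820736 = ((553 + 1319/17) - 1671085)*(1/820736) = (10720/17 - 1671085)*(1/820736) = -28397725/17*1/820736 = -28397725/13952512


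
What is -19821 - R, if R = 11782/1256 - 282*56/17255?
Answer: -30696408967/1548020 ≈ -19829.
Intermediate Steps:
R = 13104547/1548020 (R = 11782*(1/1256) - 15792*1/17255 = 5891/628 - 2256/2465 = 13104547/1548020 ≈ 8.4654)
-19821 - R = -19821 - 1*13104547/1548020 = -19821 - 13104547/1548020 = -30696408967/1548020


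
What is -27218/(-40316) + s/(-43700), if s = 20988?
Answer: 42909299/220226150 ≈ 0.19484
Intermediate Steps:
-27218/(-40316) + s/(-43700) = -27218/(-40316) + 20988/(-43700) = -27218*(-1/40316) + 20988*(-1/43700) = 13609/20158 - 5247/10925 = 42909299/220226150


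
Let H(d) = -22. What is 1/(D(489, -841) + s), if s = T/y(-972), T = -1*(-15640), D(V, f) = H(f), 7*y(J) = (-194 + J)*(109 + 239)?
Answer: -50721/1129547 ≈ -0.044904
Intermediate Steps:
y(J) = -67512/7 + 348*J/7 (y(J) = ((-194 + J)*(109 + 239))/7 = ((-194 + J)*348)/7 = (-67512 + 348*J)/7 = -67512/7 + 348*J/7)
D(V, f) = -22
T = 15640
s = -13685/50721 (s = 15640/(-67512/7 + (348/7)*(-972)) = 15640/(-67512/7 - 338256/7) = 15640/(-405768/7) = 15640*(-7/405768) = -13685/50721 ≈ -0.26981)
1/(D(489, -841) + s) = 1/(-22 - 13685/50721) = 1/(-1129547/50721) = -50721/1129547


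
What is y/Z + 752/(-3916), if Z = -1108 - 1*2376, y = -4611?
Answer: 3859177/3410836 ≈ 1.1314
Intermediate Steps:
Z = -3484 (Z = -1108 - 2376 = -3484)
y/Z + 752/(-3916) = -4611/(-3484) + 752/(-3916) = -4611*(-1/3484) + 752*(-1/3916) = 4611/3484 - 188/979 = 3859177/3410836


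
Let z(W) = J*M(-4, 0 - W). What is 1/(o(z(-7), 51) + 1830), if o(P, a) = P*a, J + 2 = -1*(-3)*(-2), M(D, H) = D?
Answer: 1/3462 ≈ 0.00028885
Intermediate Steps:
J = -8 (J = -2 - 1*(-3)*(-2) = -2 + 3*(-2) = -2 - 6 = -8)
z(W) = 32 (z(W) = -8*(-4) = 32)
1/(o(z(-7), 51) + 1830) = 1/(32*51 + 1830) = 1/(1632 + 1830) = 1/3462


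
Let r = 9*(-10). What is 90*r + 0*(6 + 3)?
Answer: -8100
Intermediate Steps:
r = -90
90*r + 0*(6 + 3) = 90*(-90) + 0*(6 + 3) = -8100 + 0*9 = -8100 + 0 = -8100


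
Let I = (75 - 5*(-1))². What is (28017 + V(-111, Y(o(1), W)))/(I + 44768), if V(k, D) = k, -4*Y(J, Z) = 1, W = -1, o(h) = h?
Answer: 4651/8528 ≈ 0.54538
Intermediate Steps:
Y(J, Z) = -¼ (Y(J, Z) = -¼*1 = -¼)
I = 6400 (I = (75 + 5)² = 80² = 6400)
(28017 + V(-111, Y(o(1), W)))/(I + 44768) = (28017 - 111)/(6400 + 44768) = 27906/51168 = 27906*(1/51168) = 4651/8528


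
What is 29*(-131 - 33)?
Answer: -4756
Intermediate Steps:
29*(-131 - 33) = 29*(-164) = -4756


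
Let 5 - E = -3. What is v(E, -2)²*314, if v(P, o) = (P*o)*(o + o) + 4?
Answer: 1451936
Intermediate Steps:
E = 8 (E = 5 - 1*(-3) = 5 + 3 = 8)
v(P, o) = 4 + 2*P*o² (v(P, o) = (P*o)*(2*o) + 4 = 2*P*o² + 4 = 4 + 2*P*o²)
v(E, -2)²*314 = (4 + 2*8*(-2)²)²*314 = (4 + 2*8*4)²*314 = (4 + 64)²*314 = 68²*314 = 4624*314 = 1451936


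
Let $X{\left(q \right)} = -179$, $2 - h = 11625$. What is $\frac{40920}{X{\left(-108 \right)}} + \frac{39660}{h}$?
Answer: $- \frac{482712300}{2080517} \approx -232.02$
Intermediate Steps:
$h = -11623$ ($h = 2 - 11625 = -11623$)
$\frac{40920}{X{\left(-108 \right)}} + \frac{39660}{h} = \frac{40920}{-179} + \frac{39660}{-11623} = 40920 \left(- \frac{1}{179}\right) + 39660 \left(- \frac{1}{11623}\right) = - \frac{40920}{179} - \frac{39660}{11623} = - \frac{482712300}{2080517}$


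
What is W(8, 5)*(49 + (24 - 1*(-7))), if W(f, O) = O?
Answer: 400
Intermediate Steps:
W(8, 5)*(49 + (24 - 1*(-7))) = 5*(49 + (24 - 1*(-7))) = 5*(49 + (24 + 7)) = 5*(49 + 31) = 5*80 = 400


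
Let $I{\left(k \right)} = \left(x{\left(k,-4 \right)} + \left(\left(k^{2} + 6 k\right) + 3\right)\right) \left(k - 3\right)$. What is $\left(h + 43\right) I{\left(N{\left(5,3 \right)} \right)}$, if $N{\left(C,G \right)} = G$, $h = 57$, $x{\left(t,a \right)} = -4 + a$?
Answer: $0$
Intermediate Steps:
$I{\left(k \right)} = \left(-3 + k\right) \left(-5 + k^{2} + 6 k\right)$ ($I{\left(k \right)} = \left(\left(-4 - 4\right) + \left(\left(k^{2} + 6 k\right) + 3\right)\right) \left(k - 3\right) = \left(-8 + \left(3 + k^{2} + 6 k\right)\right) \left(-3 + k\right) = \left(-5 + k^{2} + 6 k\right) \left(-3 + k\right) = \left(-3 + k\right) \left(-5 + k^{2} + 6 k\right)$)
$\left(h + 43\right) I{\left(N{\left(5,3 \right)} \right)} = \left(57 + 43\right) \left(15 + 3^{3} - 69 + 3 \cdot 3^{2}\right) = 100 \left(15 + 27 - 69 + 3 \cdot 9\right) = 100 \left(15 + 27 - 69 + 27\right) = 100 \cdot 0 = 0$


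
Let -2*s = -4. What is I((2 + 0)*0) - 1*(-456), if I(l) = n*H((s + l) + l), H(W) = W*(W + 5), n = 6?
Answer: 540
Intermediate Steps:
s = 2 (s = -½*(-4) = 2)
H(W) = W*(5 + W)
I(l) = 6*(2 + 2*l)*(7 + 2*l) (I(l) = 6*(((2 + l) + l)*(5 + ((2 + l) + l))) = 6*((2 + 2*l)*(5 + (2 + 2*l))) = 6*((2 + 2*l)*(7 + 2*l)) = 6*(2 + 2*l)*(7 + 2*l))
I((2 + 0)*0) - 1*(-456) = 12*(1 + (2 + 0)*0)*(7 + 2*((2 + 0)*0)) - 1*(-456) = 12*(1 + 2*0)*(7 + 2*(2*0)) + 456 = 12*(1 + 0)*(7 + 2*0) + 456 = 12*1*(7 + 0) + 456 = 12*1*7 + 456 = 84 + 456 = 540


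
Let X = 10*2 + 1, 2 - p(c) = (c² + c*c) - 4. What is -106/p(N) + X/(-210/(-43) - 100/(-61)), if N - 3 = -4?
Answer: -199166/8555 ≈ -23.281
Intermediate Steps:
N = -1 (N = 3 - 4 = -1)
p(c) = 6 - 2*c² (p(c) = 2 - ((c² + c*c) - 4) = 2 - ((c² + c²) - 4) = 2 - (2*c² - 4) = 2 - (-4 + 2*c²) = 2 + (4 - 2*c²) = 6 - 2*c²)
X = 21 (X = 20 + 1 = 21)
-106/p(N) + X/(-210/(-43) - 100/(-61)) = -106/(6 - 2*(-1)²) + 21/(-210/(-43) - 100/(-61)) = -106/(6 - 2*1) + 21/(-210*(-1/43) - 100*(-1/61)) = -106/(6 - 2) + 21/(210/43 + 100/61) = -106/4 + 21/(17110/2623) = -106*¼ + 21*(2623/17110) = -53/2 + 55083/17110 = -199166/8555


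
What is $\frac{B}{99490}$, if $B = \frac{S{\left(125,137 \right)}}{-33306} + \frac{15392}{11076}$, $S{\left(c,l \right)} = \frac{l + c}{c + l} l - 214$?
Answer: $\frac{470237}{33609512820} \approx 1.3991 \cdot 10^{-5}$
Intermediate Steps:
$S{\left(c,l \right)} = -214 + l$ ($S{\left(c,l \right)} = \frac{c + l}{c + l} l - 214 = 1 l - 214 = l - 214 = -214 + l$)
$B = \frac{470237}{337818}$ ($B = \frac{-214 + 137}{-33306} + \frac{15392}{11076} = \left(-77\right) \left(- \frac{1}{33306}\right) + 15392 \cdot \frac{1}{11076} = \frac{11}{4758} + \frac{296}{213} = \frac{470237}{337818} \approx 1.392$)
$\frac{B}{99490} = \frac{470237}{337818 \cdot 99490} = \frac{470237}{337818} \cdot \frac{1}{99490} = \frac{470237}{33609512820}$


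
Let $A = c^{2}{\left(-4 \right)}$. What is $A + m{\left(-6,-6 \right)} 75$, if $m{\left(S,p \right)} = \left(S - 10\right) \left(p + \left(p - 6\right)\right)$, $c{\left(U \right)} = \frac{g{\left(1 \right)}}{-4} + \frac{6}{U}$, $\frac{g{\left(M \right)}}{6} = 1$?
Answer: $21609$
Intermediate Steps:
$g{\left(M \right)} = 6$ ($g{\left(M \right)} = 6 \cdot 1 = 6$)
$c{\left(U \right)} = - \frac{3}{2} + \frac{6}{U}$ ($c{\left(U \right)} = \frac{6}{-4} + \frac{6}{U} = 6 \left(- \frac{1}{4}\right) + \frac{6}{U} = - \frac{3}{2} + \frac{6}{U}$)
$m{\left(S,p \right)} = \left(-10 + S\right) \left(-6 + 2 p\right)$ ($m{\left(S,p \right)} = \left(-10 + S\right) \left(p + \left(-6 + p\right)\right) = \left(-10 + S\right) \left(-6 + 2 p\right)$)
$A = 9$ ($A = \left(- \frac{3}{2} + \frac{6}{-4}\right)^{2} = \left(- \frac{3}{2} + 6 \left(- \frac{1}{4}\right)\right)^{2} = \left(- \frac{3}{2} - \frac{3}{2}\right)^{2} = \left(-3\right)^{2} = 9$)
$A + m{\left(-6,-6 \right)} 75 = 9 + \left(60 - -120 - -36 + 2 \left(-6\right) \left(-6\right)\right) 75 = 9 + \left(60 + 120 + 36 + 72\right) 75 = 9 + 288 \cdot 75 = 9 + 21600 = 21609$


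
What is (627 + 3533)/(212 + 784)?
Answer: 1040/249 ≈ 4.1767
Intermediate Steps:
(627 + 3533)/(212 + 784) = 4160/996 = 4160*(1/996) = 1040/249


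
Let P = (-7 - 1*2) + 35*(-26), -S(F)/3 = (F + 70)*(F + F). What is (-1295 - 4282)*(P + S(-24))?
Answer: -31816785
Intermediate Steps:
S(F) = -6*F*(70 + F) (S(F) = -3*(F + 70)*(F + F) = -3*(70 + F)*2*F = -6*F*(70 + F))
P = -919 (P = (-7 - 2) - 910 = -9 - 910 = -919)
(-1295 - 4282)*(P + S(-24)) = (-1295 - 4282)*(-919 - 6*(-24)*(70 - 24)) = -5577*(-919 - 6*(-24)*46) = -5577*(-919 + 6624) = -5577*5705 = -31816785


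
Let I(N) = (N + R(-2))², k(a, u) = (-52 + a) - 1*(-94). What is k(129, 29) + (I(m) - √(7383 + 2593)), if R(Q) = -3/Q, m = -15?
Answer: 1413/4 - 2*√2494 ≈ 253.37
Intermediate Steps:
k(a, u) = 42 + a (k(a, u) = (-52 + a) + 94 = 42 + a)
I(N) = (3/2 + N)² (I(N) = (N - 3/(-2))² = (N - 3*(-½))² = (N + 3/2)² = (3/2 + N)²)
k(129, 29) + (I(m) - √(7383 + 2593)) = (42 + 129) + ((3 + 2*(-15))²/4 - √(7383 + 2593)) = 171 + ((3 - 30)²/4 - √9976) = 171 + ((¼)*(-27)² - 2*√2494) = 171 + ((¼)*729 - 2*√2494) = 171 + (729/4 - 2*√2494) = 1413/4 - 2*√2494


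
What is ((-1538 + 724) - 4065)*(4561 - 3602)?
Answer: -4678961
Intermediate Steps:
((-1538 + 724) - 4065)*(4561 - 3602) = (-814 - 4065)*959 = -4879*959 = -4678961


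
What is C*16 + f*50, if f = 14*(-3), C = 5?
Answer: -2020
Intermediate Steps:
f = -42
C*16 + f*50 = 5*16 - 42*50 = 80 - 2100 = -2020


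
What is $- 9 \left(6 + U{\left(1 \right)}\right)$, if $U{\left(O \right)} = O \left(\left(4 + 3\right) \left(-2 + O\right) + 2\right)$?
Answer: $-9$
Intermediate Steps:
$U{\left(O \right)} = O \left(-12 + 7 O\right)$ ($U{\left(O \right)} = O \left(7 \left(-2 + O\right) + 2\right) = O \left(\left(-14 + 7 O\right) + 2\right) = O \left(-12 + 7 O\right)$)
$- 9 \left(6 + U{\left(1 \right)}\right) = - 9 \left(6 + 1 \left(-12 + 7 \cdot 1\right)\right) = - 9 \left(6 + 1 \left(-12 + 7\right)\right) = - 9 \left(6 + 1 \left(-5\right)\right) = - 9 \left(6 - 5\right) = \left(-9\right) 1 = -9$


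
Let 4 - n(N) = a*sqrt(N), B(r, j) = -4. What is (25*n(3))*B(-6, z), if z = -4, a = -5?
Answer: -400 - 500*sqrt(3) ≈ -1266.0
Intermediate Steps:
n(N) = 4 + 5*sqrt(N) (n(N) = 4 - (-5)*sqrt(N) = 4 + 5*sqrt(N))
(25*n(3))*B(-6, z) = (25*(4 + 5*sqrt(3)))*(-4) = (100 + 125*sqrt(3))*(-4) = -400 - 500*sqrt(3)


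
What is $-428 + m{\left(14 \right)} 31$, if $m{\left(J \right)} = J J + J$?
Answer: $6082$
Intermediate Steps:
$m{\left(J \right)} = J + J^{2}$ ($m{\left(J \right)} = J^{2} + J = J + J^{2}$)
$-428 + m{\left(14 \right)} 31 = -428 + 14 \left(1 + 14\right) 31 = -428 + 14 \cdot 15 \cdot 31 = -428 + 210 \cdot 31 = -428 + 6510 = 6082$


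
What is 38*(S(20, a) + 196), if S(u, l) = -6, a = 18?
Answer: 7220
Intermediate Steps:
38*(S(20, a) + 196) = 38*(-6 + 196) = 38*190 = 7220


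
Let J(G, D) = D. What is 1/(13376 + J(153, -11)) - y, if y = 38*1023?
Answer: -519551009/13365 ≈ -38874.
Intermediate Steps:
y = 38874
1/(13376 + J(153, -11)) - y = 1/(13376 - 11) - 1*38874 = 1/13365 - 38874 = -519551009/13365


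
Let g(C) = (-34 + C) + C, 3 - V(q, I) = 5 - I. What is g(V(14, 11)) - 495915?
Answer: -495931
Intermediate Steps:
V(q, I) = -2 + I (V(q, I) = 3 - (5 - I) = 3 + (-5 + I) = -2 + I)
g(C) = -34 + 2*C
g(V(14, 11)) - 495915 = (-34 + 2*(-2 + 11)) - 495915 = (-34 + 2*9) - 495915 = (-34 + 18) - 495915 = -16 - 495915 = -495931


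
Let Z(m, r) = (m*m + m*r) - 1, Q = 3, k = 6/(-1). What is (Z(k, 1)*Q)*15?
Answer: 1305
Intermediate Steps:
k = -6 (k = 6*(-1) = -6)
Z(m, r) = -1 + m**2 + m*r (Z(m, r) = (m**2 + m*r) - 1 = -1 + m**2 + m*r)
(Z(k, 1)*Q)*15 = ((-1 + (-6)**2 - 6*1)*3)*15 = ((-1 + 36 - 6)*3)*15 = (29*3)*15 = 87*15 = 1305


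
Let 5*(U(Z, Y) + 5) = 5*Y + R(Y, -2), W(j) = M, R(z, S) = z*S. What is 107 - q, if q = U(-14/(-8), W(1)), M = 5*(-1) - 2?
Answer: 581/5 ≈ 116.20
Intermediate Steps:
R(z, S) = S*z
M = -7 (M = -5 - 2 = -7)
W(j) = -7
U(Z, Y) = -5 + 3*Y/5 (U(Z, Y) = -5 + (5*Y - 2*Y)/5 = -5 + (3*Y)/5 = -5 + 3*Y/5)
q = -46/5 (q = -5 + (⅗)*(-7) = -5 - 21/5 = -46/5 ≈ -9.2000)
107 - q = 107 - 1*(-46/5) = 107 + 46/5 = 581/5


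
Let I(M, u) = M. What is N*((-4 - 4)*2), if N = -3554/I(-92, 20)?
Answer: -14216/23 ≈ -618.09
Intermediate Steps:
N = 1777/46 (N = -3554/(-92) = -3554*(-1/92) = 1777/46 ≈ 38.630)
N*((-4 - 4)*2) = 1777*((-4 - 4)*2)/46 = 1777*(-8*2)/46 = (1777/46)*(-16) = -14216/23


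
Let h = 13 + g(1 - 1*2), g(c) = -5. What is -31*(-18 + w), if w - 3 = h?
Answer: 217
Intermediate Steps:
h = 8 (h = 13 - 5 = 8)
w = 11 (w = 3 + 8 = 11)
-31*(-18 + w) = -31*(-18 + 11) = -31*(-7) = 217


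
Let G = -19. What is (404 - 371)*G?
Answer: -627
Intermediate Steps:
(404 - 371)*G = (404 - 371)*(-19) = 33*(-19) = -627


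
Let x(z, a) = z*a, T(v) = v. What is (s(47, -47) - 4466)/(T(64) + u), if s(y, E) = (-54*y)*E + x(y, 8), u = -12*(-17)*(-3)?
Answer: -28799/137 ≈ -210.21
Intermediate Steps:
u = -612 (u = 204*(-3) = -612)
x(z, a) = a*z
s(y, E) = 8*y - 54*E*y (s(y, E) = (-54*y)*E + 8*y = -54*E*y + 8*y = 8*y - 54*E*y)
(s(47, -47) - 4466)/(T(64) + u) = (2*47*(4 - 27*(-47)) - 4466)/(64 - 612) = (2*47*(4 + 1269) - 4466)/(-548) = (2*47*1273 - 4466)*(-1/548) = (119662 - 4466)*(-1/548) = 115196*(-1/548) = -28799/137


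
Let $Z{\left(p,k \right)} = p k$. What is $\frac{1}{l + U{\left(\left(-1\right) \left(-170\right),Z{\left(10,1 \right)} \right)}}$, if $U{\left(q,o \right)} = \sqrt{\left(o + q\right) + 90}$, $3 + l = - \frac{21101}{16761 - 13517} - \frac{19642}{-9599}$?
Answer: $\frac{2410661832307588}{69288627547747653} + \frac{969647036392336 \sqrt{30}}{69288627547747653} \approx 0.11144$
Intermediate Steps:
$l = - \frac{232247319}{31139156}$ ($l = -3 - \left(- \frac{19642}{9599} + \frac{21101}{16761 - 13517}\right) = -3 - \left(- \frac{19642}{9599} + \frac{21101}{3244}\right) = -3 + \left(\left(-21101\right) \frac{1}{3244} + \frac{19642}{9599}\right) = -3 + \left(- \frac{21101}{3244} + \frac{19642}{9599}\right) = -3 - \frac{138829851}{31139156} = - \frac{232247319}{31139156} \approx -7.4584$)
$Z{\left(p,k \right)} = k p$
$U{\left(q,o \right)} = \sqrt{90 + o + q}$
$\frac{1}{l + U{\left(\left(-1\right) \left(-170\right),Z{\left(10,1 \right)} \right)}} = \frac{1}{- \frac{232247319}{31139156} + \sqrt{90 + 1 \cdot 10 - -170}} = \frac{1}{- \frac{232247319}{31139156} + \sqrt{90 + 10 + 170}} = \frac{1}{- \frac{232247319}{31139156} + \sqrt{270}} = \frac{1}{- \frac{232247319}{31139156} + 3 \sqrt{30}}$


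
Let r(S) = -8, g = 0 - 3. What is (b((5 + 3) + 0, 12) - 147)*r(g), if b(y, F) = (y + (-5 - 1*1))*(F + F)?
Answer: 792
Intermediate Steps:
g = -3
b(y, F) = 2*F*(-6 + y) (b(y, F) = (y + (-5 - 1))*(2*F) = (y - 6)*(2*F) = (-6 + y)*(2*F) = 2*F*(-6 + y))
(b((5 + 3) + 0, 12) - 147)*r(g) = (2*12*(-6 + ((5 + 3) + 0)) - 147)*(-8) = (2*12*(-6 + (8 + 0)) - 147)*(-8) = (2*12*(-6 + 8) - 147)*(-8) = (2*12*2 - 147)*(-8) = (48 - 147)*(-8) = -99*(-8) = 792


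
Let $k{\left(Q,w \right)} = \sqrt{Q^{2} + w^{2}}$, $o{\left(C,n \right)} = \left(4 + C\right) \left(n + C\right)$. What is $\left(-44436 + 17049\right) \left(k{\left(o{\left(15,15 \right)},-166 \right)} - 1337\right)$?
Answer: $36616419 - 54774 \sqrt{88114} \approx 2.0357 \cdot 10^{7}$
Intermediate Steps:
$o{\left(C,n \right)} = \left(4 + C\right) \left(C + n\right)$
$\left(-44436 + 17049\right) \left(k{\left(o{\left(15,15 \right)},-166 \right)} - 1337\right) = \left(-44436 + 17049\right) \left(\sqrt{\left(15^{2} + 4 \cdot 15 + 4 \cdot 15 + 15 \cdot 15\right)^{2} + \left(-166\right)^{2}} - 1337\right) = - 27387 \left(\sqrt{\left(225 + 60 + 60 + 225\right)^{2} + 27556} - 1337\right) = - 27387 \left(\sqrt{570^{2} + 27556} - 1337\right) = - 27387 \left(\sqrt{324900 + 27556} - 1337\right) = - 27387 \left(\sqrt{352456} - 1337\right) = - 27387 \left(2 \sqrt{88114} - 1337\right) = - 27387 \left(-1337 + 2 \sqrt{88114}\right) = 36616419 - 54774 \sqrt{88114}$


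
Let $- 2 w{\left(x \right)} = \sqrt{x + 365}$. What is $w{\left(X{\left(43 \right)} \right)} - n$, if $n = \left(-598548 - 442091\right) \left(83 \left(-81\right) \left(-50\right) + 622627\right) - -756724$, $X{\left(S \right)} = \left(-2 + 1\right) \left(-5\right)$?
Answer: $997739981779 - \frac{\sqrt{370}}{2} \approx 9.9774 \cdot 10^{11}$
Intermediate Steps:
$X{\left(S \right)} = 5$ ($X{\left(S \right)} = \left(-1\right) \left(-5\right) = 5$)
$w{\left(x \right)} = - \frac{\sqrt{365 + x}}{2}$ ($w{\left(x \right)} = - \frac{\sqrt{x + 365}}{2} = - \frac{\sqrt{365 + x}}{2}$)
$n = -997739981779$ ($n = - 1040639 \left(\left(-6723\right) \left(-50\right) + 622627\right) + 756724 = - 1040639 \left(336150 + 622627\right) + 756724 = \left(-1040639\right) 958777 + 756724 = -997740738503 + 756724 = -997739981779$)
$w{\left(X{\left(43 \right)} \right)} - n = - \frac{\sqrt{365 + 5}}{2} - -997739981779 = - \frac{\sqrt{370}}{2} + 997739981779 = 997739981779 - \frac{\sqrt{370}}{2}$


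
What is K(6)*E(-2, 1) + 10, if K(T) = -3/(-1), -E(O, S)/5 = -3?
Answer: 55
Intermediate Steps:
E(O, S) = 15 (E(O, S) = -5*(-3) = 15)
K(T) = 3 (K(T) = -3*(-1) = 3)
K(6)*E(-2, 1) + 10 = 3*15 + 10 = 45 + 10 = 55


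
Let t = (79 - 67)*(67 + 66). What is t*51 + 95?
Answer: 81491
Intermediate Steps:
t = 1596 (t = 12*133 = 1596)
t*51 + 95 = 1596*51 + 95 = 81396 + 95 = 81491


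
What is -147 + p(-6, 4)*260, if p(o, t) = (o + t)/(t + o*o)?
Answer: -160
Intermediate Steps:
p(o, t) = (o + t)/(t + o²)
-147 + p(-6, 4)*260 = -147 + ((-6 + 4)/(4 + (-6)²))*260 = -147 + (-2/(4 + 36))*260 = -147 + (-2/40)*260 = -147 + ((1/40)*(-2))*260 = -147 - 1/20*260 = -147 - 13 = -160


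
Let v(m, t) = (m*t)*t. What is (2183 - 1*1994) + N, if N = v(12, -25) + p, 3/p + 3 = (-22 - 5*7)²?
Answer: 8319499/1082 ≈ 7689.0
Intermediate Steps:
p = 1/1082 (p = 3/(-3 + (-22 - 5*7)²) = 3/(-3 + (-22 - 35)²) = 3/(-3 + (-57)²) = 3/(-3 + 3249) = 3/3246 = 3*(1/3246) = 1/1082 ≈ 0.00092421)
v(m, t) = m*t²
N = 8115001/1082 (N = 12*(-25)² + 1/1082 = 12*625 + 1/1082 = 7500 + 1/1082 = 8115001/1082 ≈ 7500.0)
(2183 - 1*1994) + N = (2183 - 1*1994) + 8115001/1082 = (2183 - 1994) + 8115001/1082 = 189 + 8115001/1082 = 8319499/1082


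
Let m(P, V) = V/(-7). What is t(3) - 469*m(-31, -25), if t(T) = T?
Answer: -1672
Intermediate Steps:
m(P, V) = -V/7 (m(P, V) = V*(-1/7) = -V/7)
t(3) - 469*m(-31, -25) = 3 - (-67)*(-25) = 3 - 469*25/7 = 3 - 1675 = -1672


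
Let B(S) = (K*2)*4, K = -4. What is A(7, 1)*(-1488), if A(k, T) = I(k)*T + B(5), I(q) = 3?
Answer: 43152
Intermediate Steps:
B(S) = -32 (B(S) = -4*2*4 = -8*4 = -32)
A(k, T) = -32 + 3*T (A(k, T) = 3*T - 32 = -32 + 3*T)
A(7, 1)*(-1488) = (-32 + 3*1)*(-1488) = (-32 + 3)*(-1488) = -29*(-1488) = 43152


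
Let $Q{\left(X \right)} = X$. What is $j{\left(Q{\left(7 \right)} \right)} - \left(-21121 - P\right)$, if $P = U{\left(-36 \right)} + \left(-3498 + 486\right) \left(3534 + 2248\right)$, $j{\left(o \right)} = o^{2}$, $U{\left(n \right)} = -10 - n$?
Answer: $-17394188$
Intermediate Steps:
$P = -17415358$ ($P = \left(-10 - -36\right) + \left(-3498 + 486\right) \left(3534 + 2248\right) = \left(-10 + 36\right) - 17415384 = 26 - 17415384 = -17415358$)
$j{\left(Q{\left(7 \right)} \right)} - \left(-21121 - P\right) = 7^{2} - \left(-21121 - -17415358\right) = 49 - \left(-21121 + 17415358\right) = 49 - 17394237 = -17394188$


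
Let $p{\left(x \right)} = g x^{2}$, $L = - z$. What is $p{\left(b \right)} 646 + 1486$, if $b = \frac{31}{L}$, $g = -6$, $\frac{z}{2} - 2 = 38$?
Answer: $\frac{1446391}{1600} \approx 903.99$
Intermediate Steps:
$z = 80$ ($z = 4 + 2 \cdot 38 = 4 + 76 = 80$)
$L = -80$ ($L = \left(-1\right) 80 = -80$)
$b = - \frac{31}{80}$ ($b = \frac{31}{-80} = 31 \left(- \frac{1}{80}\right) = - \frac{31}{80} \approx -0.3875$)
$p{\left(x \right)} = - 6 x^{2}$
$p{\left(b \right)} 646 + 1486 = - 6 \left(- \frac{31}{80}\right)^{2} \cdot 646 + 1486 = \left(-6\right) \frac{961}{6400} \cdot 646 + 1486 = \left(- \frac{2883}{3200}\right) 646 + 1486 = - \frac{931209}{1600} + 1486 = \frac{1446391}{1600}$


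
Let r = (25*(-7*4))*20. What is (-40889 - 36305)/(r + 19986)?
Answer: -38597/2993 ≈ -12.896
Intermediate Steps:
r = -14000 (r = (25*(-28))*20 = -700*20 = -14000)
(-40889 - 36305)/(r + 19986) = (-40889 - 36305)/(-14000 + 19986) = -77194/5986 = -77194*1/5986 = -38597/2993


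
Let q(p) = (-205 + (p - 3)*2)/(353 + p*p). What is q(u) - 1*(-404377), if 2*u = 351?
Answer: 50390631661/124613 ≈ 4.0438e+5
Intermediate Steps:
u = 351/2 (u = (1/2)*351 = 351/2 ≈ 175.50)
q(p) = (-211 + 2*p)/(353 + p**2) (q(p) = (-205 + (-3 + p)*2)/(353 + p**2) = (-205 + (-6 + 2*p))/(353 + p**2) = (-211 + 2*p)/(353 + p**2))
q(u) - 1*(-404377) = (-211 + 2*(351/2))/(353 + (351/2)**2) - 1*(-404377) = (-211 + 351)/(353 + 123201/4) + 404377 = 140/(124613/4) + 404377 = (4/124613)*140 + 404377 = 560/124613 + 404377 = 50390631661/124613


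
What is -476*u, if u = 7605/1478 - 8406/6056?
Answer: -1000546407/559423 ≈ -1788.5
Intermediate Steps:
u = 8407953/2237692 (u = 7605*(1/1478) - 8406*1/6056 = 7605/1478 - 4203/3028 = 8407953/2237692 ≈ 3.7574)
-476*u = -476*8407953/2237692 = -1000546407/559423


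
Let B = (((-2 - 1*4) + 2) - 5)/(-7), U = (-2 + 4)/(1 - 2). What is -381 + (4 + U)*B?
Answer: -2649/7 ≈ -378.43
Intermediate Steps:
U = -2 (U = 2/(-1) = 2*(-1) = -2)
B = 9/7 (B = (((-2 - 4) + 2) - 5)*(-⅐) = ((-6 + 2) - 5)*(-⅐) = (-4 - 5)*(-⅐) = -9*(-⅐) = 9/7 ≈ 1.2857)
-381 + (4 + U)*B = -381 + (4 - 2)*(9/7) = -381 + 2*(9/7) = -381 + 18/7 = -2649/7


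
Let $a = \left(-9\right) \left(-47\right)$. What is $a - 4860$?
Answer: $-4437$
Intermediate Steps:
$a = 423$
$a - 4860 = 423 - 4860 = -4437$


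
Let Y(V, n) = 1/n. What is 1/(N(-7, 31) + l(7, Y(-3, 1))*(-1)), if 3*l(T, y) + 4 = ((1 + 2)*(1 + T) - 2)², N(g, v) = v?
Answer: -1/129 ≈ -0.0077519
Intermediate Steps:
l(T, y) = -4/3 + (1 + 3*T)²/3 (l(T, y) = -4/3 + ((1 + 2)*(1 + T) - 2)²/3 = -4/3 + (3*(1 + T) - 2)²/3 = -4/3 + ((3 + 3*T) - 2)²/3 = -4/3 + (1 + 3*T)²/3)
1/(N(-7, 31) + l(7, Y(-3, 1))*(-1)) = 1/(31 + (-4/3 + (1 + 3*7)²/3)*(-1)) = 1/(31 + (-4/3 + (1 + 21)²/3)*(-1)) = 1/(31 + (-4/3 + (⅓)*22²)*(-1)) = 1/(31 + (-4/3 + (⅓)*484)*(-1)) = 1/(31 + (-4/3 + 484/3)*(-1)) = 1/(31 + 160*(-1)) = 1/(31 - 160) = 1/(-129) = -1/129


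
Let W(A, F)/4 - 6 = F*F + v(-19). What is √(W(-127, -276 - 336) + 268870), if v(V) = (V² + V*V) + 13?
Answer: √1770010 ≈ 1330.4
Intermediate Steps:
v(V) = 13 + 2*V² (v(V) = (V² + V²) + 13 = 2*V² + 13 = 13 + 2*V²)
W(A, F) = 2964 + 4*F² (W(A, F) = 24 + 4*(F*F + (13 + 2*(-19)²)) = 24 + 4*(F² + (13 + 2*361)) = 24 + 4*(F² + (13 + 722)) = 24 + 4*(F² + 735) = 24 + 4*(735 + F²) = 24 + (2940 + 4*F²) = 2964 + 4*F²)
√(W(-127, -276 - 336) + 268870) = √((2964 + 4*(-276 - 336)²) + 268870) = √((2964 + 4*(-612)²) + 268870) = √((2964 + 4*374544) + 268870) = √((2964 + 1498176) + 268870) = √(1501140 + 268870) = √1770010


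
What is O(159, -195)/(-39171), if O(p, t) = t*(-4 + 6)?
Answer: 130/13057 ≈ 0.0099563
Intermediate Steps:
O(p, t) = 2*t (O(p, t) = t*2 = 2*t)
O(159, -195)/(-39171) = (2*(-195))/(-39171) = -390*(-1/39171) = 130/13057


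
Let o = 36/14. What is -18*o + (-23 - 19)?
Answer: -618/7 ≈ -88.286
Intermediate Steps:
o = 18/7 (o = 36*(1/14) = 18/7 ≈ 2.5714)
-18*o + (-23 - 19) = -18*18/7 + (-23 - 19) = -324/7 - 42 = -618/7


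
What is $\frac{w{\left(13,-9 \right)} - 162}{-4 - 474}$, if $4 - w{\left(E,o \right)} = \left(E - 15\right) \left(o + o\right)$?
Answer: $\frac{97}{239} \approx 0.40586$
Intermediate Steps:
$w{\left(E,o \right)} = 4 - 2 o \left(-15 + E\right)$ ($w{\left(E,o \right)} = 4 - \left(E - 15\right) \left(o + o\right) = 4 - \left(-15 + E\right) 2 o = 4 - 2 o \left(-15 + E\right)$)
$\frac{w{\left(13,-9 \right)} - 162}{-4 - 474} = \frac{\left(4 + 30 \left(-9\right) - 26 \left(-9\right)\right) - 162}{-4 - 474} = \frac{\left(4 - 270 + 234\right) - 162}{-478} = \left(-32 - 162\right) \left(- \frac{1}{478}\right) = \left(-194\right) \left(- \frac{1}{478}\right) = \frac{97}{239}$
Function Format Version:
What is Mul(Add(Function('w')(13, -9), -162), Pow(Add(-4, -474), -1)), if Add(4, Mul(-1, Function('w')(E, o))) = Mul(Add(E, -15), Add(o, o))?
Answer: Rational(97, 239) ≈ 0.40586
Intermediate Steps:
Function('w')(E, o) = Add(4, Mul(-2, o, Add(-15, E))) (Function('w')(E, o) = Add(4, Mul(-1, Mul(Add(E, -15), Add(o, o)))) = Add(4, Mul(-1, Mul(Add(-15, E), Mul(2, o)))) = Add(4, Mul(-1, Mul(2, o, Add(-15, E)))) = Add(4, Mul(-2, o, Add(-15, E))))
Mul(Add(Function('w')(13, -9), -162), Pow(Add(-4, -474), -1)) = Mul(Add(Add(4, Mul(30, -9), Mul(-2, 13, -9)), -162), Pow(Add(-4, -474), -1)) = Mul(Add(Add(4, -270, 234), -162), Pow(-478, -1)) = Mul(Add(-32, -162), Rational(-1, 478)) = Mul(-194, Rational(-1, 478)) = Rational(97, 239)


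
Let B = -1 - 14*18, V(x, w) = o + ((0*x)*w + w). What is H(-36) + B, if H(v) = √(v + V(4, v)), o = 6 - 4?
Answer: -253 + I*√70 ≈ -253.0 + 8.3666*I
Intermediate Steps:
o = 2
V(x, w) = 2 + w (V(x, w) = 2 + ((0*x)*w + w) = 2 + (0*w + w) = 2 + (0 + w) = 2 + w)
H(v) = √(2 + 2*v) (H(v) = √(v + (2 + v)) = √(2 + 2*v))
B = -253 (B = -1 - 252 = -253)
H(-36) + B = √(2 + 2*(-36)) - 253 = √(2 - 72) - 253 = √(-70) - 253 = I*√70 - 253 = -253 + I*√70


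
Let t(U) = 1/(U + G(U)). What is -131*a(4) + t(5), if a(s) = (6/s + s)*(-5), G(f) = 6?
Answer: 79257/22 ≈ 3602.6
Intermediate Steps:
t(U) = 1/(6 + U) (t(U) = 1/(U + 6) = 1/(6 + U))
a(s) = -30/s - 5*s (a(s) = (s + 6/s)*(-5) = -30/s - 5*s)
-131*a(4) + t(5) = -131*(-30/4 - 5*4) + 1/(6 + 5) = -131*(-30*1/4 - 20) + 1/11 = -131*(-15/2 - 20) + 1/11 = -131*(-55/2) + 1/11 = 7205/2 + 1/11 = 79257/22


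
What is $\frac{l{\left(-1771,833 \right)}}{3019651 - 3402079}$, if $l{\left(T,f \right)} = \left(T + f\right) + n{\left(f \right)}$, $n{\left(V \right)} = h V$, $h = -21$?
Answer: $\frac{18431}{382428} \approx 0.048195$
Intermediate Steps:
$n{\left(V \right)} = - 21 V$
$l{\left(T,f \right)} = T - 20 f$ ($l{\left(T,f \right)} = \left(T + f\right) - 21 f = T - 20 f$)
$\frac{l{\left(-1771,833 \right)}}{3019651 - 3402079} = \frac{-1771 - 16660}{3019651 - 3402079} = - \frac{18431}{-382428} = \left(-18431\right) \left(- \frac{1}{382428}\right) = \frac{18431}{382428}$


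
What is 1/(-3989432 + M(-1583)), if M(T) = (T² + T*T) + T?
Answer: 1/1020763 ≈ 9.7966e-7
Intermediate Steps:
M(T) = T + 2*T² (M(T) = (T² + T²) + T = 2*T² + T = T + 2*T²)
1/(-3989432 + M(-1583)) = 1/(-3989432 - 1583*(1 + 2*(-1583))) = 1/(-3989432 - 1583*(1 - 3166)) = 1/(-3989432 - 1583*(-3165)) = 1/(-3989432 + 5010195) = 1/1020763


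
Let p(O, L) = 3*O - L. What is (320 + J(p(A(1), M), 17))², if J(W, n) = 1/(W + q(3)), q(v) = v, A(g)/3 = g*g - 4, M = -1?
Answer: 54154881/529 ≈ 1.0237e+5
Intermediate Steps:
A(g) = -12 + 3*g² (A(g) = 3*(g*g - 4) = 3*(g² - 4) = 3*(-4 + g²) = -12 + 3*g²)
p(O, L) = -L + 3*O
J(W, n) = 1/(3 + W) (J(W, n) = 1/(W + 3) = 1/(3 + W))
(320 + J(p(A(1), M), 17))² = (320 + 1/(3 + (-1*(-1) + 3*(-12 + 3*1²))))² = (320 + 1/(3 + (1 + 3*(-12 + 3*1))))² = (320 + 1/(3 + (1 + 3*(-12 + 3))))² = (320 + 1/(3 + (1 + 3*(-9))))² = (320 + 1/(3 + (1 - 27)))² = (320 + 1/(3 - 26))² = (320 + 1/(-23))² = (320 - 1/23)² = (7359/23)² = 54154881/529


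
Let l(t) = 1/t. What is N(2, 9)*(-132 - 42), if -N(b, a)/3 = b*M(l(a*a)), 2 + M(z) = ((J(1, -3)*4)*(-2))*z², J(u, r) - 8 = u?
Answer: -170056/81 ≈ -2099.5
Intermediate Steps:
J(u, r) = 8 + u
M(z) = -2 - 72*z² (M(z) = -2 + (((8 + 1)*4)*(-2))*z² = -2 + ((9*4)*(-2))*z² = -2 + (36*(-2))*z² = -2 - 72*z²)
N(b, a) = -3*b*(-2 - 72/a⁴)
N(2, 9)*(-132 - 42) = (6*2 + 216*2/9⁴)*(-132 - 42) = (12 + 216*2*(1/6561))*(-174) = (12 + 16/243)*(-174) = (2932/243)*(-174) = -170056/81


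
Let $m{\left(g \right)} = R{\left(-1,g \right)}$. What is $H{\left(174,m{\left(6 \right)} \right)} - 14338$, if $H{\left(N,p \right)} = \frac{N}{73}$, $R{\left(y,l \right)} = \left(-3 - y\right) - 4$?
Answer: $- \frac{1046500}{73} \approx -14336.0$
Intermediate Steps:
$R{\left(y,l \right)} = -7 - y$ ($R{\left(y,l \right)} = \left(-3 - y\right) - 4 = -7 - y$)
$m{\left(g \right)} = -6$ ($m{\left(g \right)} = -7 - -1 = -7 + 1 = -6$)
$H{\left(N,p \right)} = \frac{N}{73}$ ($H{\left(N,p \right)} = N \frac{1}{73} = \frac{N}{73}$)
$H{\left(174,m{\left(6 \right)} \right)} - 14338 = \frac{1}{73} \cdot 174 - 14338 = \frac{174}{73} - 14338 = - \frac{1046500}{73}$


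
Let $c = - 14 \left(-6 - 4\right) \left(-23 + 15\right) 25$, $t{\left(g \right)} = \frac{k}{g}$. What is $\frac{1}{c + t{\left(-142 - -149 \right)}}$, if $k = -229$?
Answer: $- \frac{7}{196229} \approx -3.5673 \cdot 10^{-5}$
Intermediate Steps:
$t{\left(g \right)} = - \frac{229}{g}$
$c = -28000$ ($c = - 14 \left(\left(-10\right) \left(-8\right)\right) 25 = \left(-14\right) 80 \cdot 25 = \left(-1120\right) 25 = -28000$)
$\frac{1}{c + t{\left(-142 - -149 \right)}} = \frac{1}{-28000 - \frac{229}{-142 - -149}} = \frac{1}{-28000 - \frac{229}{-142 + 149}} = \frac{1}{-28000 - \frac{229}{7}} = \frac{1}{- \frac{196229}{7}} = - \frac{7}{196229}$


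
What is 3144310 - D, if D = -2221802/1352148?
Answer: 2125787349841/676074 ≈ 3.1443e+6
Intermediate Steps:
D = -1110901/676074 (D = -2221802*1/1352148 = -1110901/676074 ≈ -1.6432)
3144310 - D = 3144310 - 1*(-1110901/676074) = 3144310 + 1110901/676074 = 2125787349841/676074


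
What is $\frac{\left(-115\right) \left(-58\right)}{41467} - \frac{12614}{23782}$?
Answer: $- \frac{182219399}{493084097} \approx -0.36955$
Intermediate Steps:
$\frac{\left(-115\right) \left(-58\right)}{41467} - \frac{12614}{23782} = 6670 \cdot \frac{1}{41467} - \frac{6307}{11891} = \frac{6670}{41467} - \frac{6307}{11891} = - \frac{182219399}{493084097}$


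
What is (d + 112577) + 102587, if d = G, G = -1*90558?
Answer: 124606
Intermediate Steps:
G = -90558
d = -90558
(d + 112577) + 102587 = (-90558 + 112577) + 102587 = 22019 + 102587 = 124606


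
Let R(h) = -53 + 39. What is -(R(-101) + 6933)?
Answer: -6919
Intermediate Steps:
R(h) = -14
-(R(-101) + 6933) = -(-14 + 6933) = -1*6919 = -6919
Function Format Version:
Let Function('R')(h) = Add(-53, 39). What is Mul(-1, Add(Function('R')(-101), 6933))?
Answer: -6919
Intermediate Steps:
Function('R')(h) = -14
Mul(-1, Add(Function('R')(-101), 6933)) = Mul(-1, Add(-14, 6933)) = Mul(-1, 6919) = -6919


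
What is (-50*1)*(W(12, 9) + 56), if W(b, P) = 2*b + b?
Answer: -4600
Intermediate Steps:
W(b, P) = 3*b
(-50*1)*(W(12, 9) + 56) = (-50*1)*(3*12 + 56) = -50*(36 + 56) = -50*92 = -4600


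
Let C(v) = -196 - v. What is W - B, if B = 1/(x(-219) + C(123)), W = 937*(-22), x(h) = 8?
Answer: -6410953/311 ≈ -20614.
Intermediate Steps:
W = -20614
B = -1/311 (B = 1/(8 + (-196 - 1*123)) = 1/(8 + (-196 - 123)) = 1/(8 - 319) = 1/(-311) = -1/311 ≈ -0.0032154)
W - B = -20614 - 1*(-1/311) = -20614 + 1/311 = -6410953/311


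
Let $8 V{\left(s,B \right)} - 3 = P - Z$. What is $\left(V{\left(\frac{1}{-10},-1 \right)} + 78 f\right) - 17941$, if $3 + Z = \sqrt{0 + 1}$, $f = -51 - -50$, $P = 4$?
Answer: $- \frac{144143}{8} \approx -18018.0$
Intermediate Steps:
$f = -1$ ($f = -51 + 50 = -1$)
$Z = -2$ ($Z = -3 + \sqrt{0 + 1} = -3 + \sqrt{1} = -3 + 1 = -2$)
$V{\left(s,B \right)} = \frac{9}{8}$ ($V{\left(s,B \right)} = \frac{3}{8} + \frac{4 - -2}{8} = \frac{3}{8} + \frac{4 + 2}{8} = \frac{3}{8} + \frac{1}{8} \cdot 6 = \frac{3}{8} + \frac{3}{4} = \frac{9}{8}$)
$\left(V{\left(\frac{1}{-10},-1 \right)} + 78 f\right) - 17941 = \left(\frac{9}{8} + 78 \left(-1\right)\right) - 17941 = \left(\frac{9}{8} - 78\right) - 17941 = - \frac{615}{8} - 17941 = - \frac{144143}{8}$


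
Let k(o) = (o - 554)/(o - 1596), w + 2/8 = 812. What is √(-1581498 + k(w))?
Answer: I*√15563159726209/3137 ≈ 1257.6*I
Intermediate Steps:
w = 3247/4 (w = -¼ + 812 = 3247/4 ≈ 811.75)
k(o) = (-554 + o)/(-1596 + o)
√(-1581498 + k(w)) = √(-1581498 + (-554 + 3247/4)/(-1596 + 3247/4)) = √(-1581498 + (1031/4)/(-3137/4)) = √(-1581498 - 4/3137*1031/4) = √(-1581498 - 1031/3137) = √(-4961160257/3137) = I*√15563159726209/3137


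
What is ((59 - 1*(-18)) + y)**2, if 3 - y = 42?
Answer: 1444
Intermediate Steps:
y = -39 (y = 3 - 1*42 = 3 - 42 = -39)
((59 - 1*(-18)) + y)**2 = ((59 - 1*(-18)) - 39)**2 = ((59 + 18) - 39)**2 = (77 - 39)**2 = 38**2 = 1444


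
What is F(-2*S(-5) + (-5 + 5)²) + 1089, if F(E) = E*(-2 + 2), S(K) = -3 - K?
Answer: 1089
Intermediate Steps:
F(E) = 0 (F(E) = E*0 = 0)
F(-2*S(-5) + (-5 + 5)²) + 1089 = 0 + 1089 = 1089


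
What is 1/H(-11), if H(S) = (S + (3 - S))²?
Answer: ⅑ ≈ 0.11111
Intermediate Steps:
H(S) = 9 (H(S) = 3² = 9)
1/H(-11) = 1/9 = ⅑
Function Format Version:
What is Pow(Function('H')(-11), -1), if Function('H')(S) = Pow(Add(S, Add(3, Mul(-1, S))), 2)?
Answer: Rational(1, 9) ≈ 0.11111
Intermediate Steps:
Function('H')(S) = 9 (Function('H')(S) = Pow(3, 2) = 9)
Pow(Function('H')(-11), -1) = Pow(9, -1) = Rational(1, 9)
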